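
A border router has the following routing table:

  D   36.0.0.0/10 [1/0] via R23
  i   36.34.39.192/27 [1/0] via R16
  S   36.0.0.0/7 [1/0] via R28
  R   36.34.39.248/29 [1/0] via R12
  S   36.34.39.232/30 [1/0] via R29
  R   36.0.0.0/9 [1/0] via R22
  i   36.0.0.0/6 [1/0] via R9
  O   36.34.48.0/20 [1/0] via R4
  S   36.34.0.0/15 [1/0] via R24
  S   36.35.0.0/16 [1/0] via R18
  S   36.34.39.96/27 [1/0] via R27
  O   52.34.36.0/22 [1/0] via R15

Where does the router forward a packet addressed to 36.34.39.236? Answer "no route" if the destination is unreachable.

R24

Routes whose prefix contains 36.34.39.236:
  36.0.0.0/6 (36.0.0.0 - 39.255.255.255) -> R9
  36.0.0.0/7 (36.0.0.0 - 37.255.255.255) -> R28
  36.0.0.0/9 (36.0.0.0 - 36.127.255.255) -> R22
  36.0.0.0/10 (36.0.0.0 - 36.63.255.255) -> R23
  36.34.0.0/15 (36.34.0.0 - 36.35.255.255) -> R24
More-specific entries that do NOT match:
  36.34.39.232/30 (36.34.39.232 - 36.34.39.235) does not contain 36.34.39.236
  36.34.39.248/29 (36.34.39.248 - 36.34.39.255) does not contain 36.34.39.236
  36.34.39.192/27 (36.34.39.192 - 36.34.39.223) does not contain 36.34.39.236
  36.34.39.96/27 (36.34.39.96 - 36.34.39.127) does not contain 36.34.39.236
  52.34.36.0/22 (52.34.36.0 - 52.34.39.255) does not contain 36.34.39.236
  36.34.48.0/20 (36.34.48.0 - 36.34.63.255) does not contain 36.34.39.236
  36.35.0.0/16 (36.35.0.0 - 36.35.255.255) does not contain 36.34.39.236
Longest matching prefix is /15 -> next hop R24.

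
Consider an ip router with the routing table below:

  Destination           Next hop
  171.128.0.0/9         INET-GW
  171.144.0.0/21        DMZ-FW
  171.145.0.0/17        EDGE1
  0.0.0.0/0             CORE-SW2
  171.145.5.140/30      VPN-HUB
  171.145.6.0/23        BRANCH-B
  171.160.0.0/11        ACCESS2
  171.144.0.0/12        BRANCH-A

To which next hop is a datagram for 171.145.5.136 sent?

EDGE1

Routes whose prefix contains 171.145.5.136:
  0.0.0.0/0 (default, matches everything) -> CORE-SW2
  171.128.0.0/9 (171.128.0.0 - 171.255.255.255) -> INET-GW
  171.144.0.0/12 (171.144.0.0 - 171.159.255.255) -> BRANCH-A
  171.145.0.0/17 (171.145.0.0 - 171.145.127.255) -> EDGE1
More-specific entries that do NOT match:
  171.145.5.140/30 (171.145.5.140 - 171.145.5.143) does not contain 171.145.5.136
  171.145.6.0/23 (171.145.6.0 - 171.145.7.255) does not contain 171.145.5.136
  171.144.0.0/21 (171.144.0.0 - 171.144.7.255) does not contain 171.145.5.136
Longest matching prefix is /17 -> next hop EDGE1.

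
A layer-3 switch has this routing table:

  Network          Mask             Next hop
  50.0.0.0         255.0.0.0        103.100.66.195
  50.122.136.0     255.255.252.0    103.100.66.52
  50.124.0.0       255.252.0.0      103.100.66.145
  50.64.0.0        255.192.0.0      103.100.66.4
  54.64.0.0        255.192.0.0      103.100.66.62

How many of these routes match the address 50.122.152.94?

Prefixes containing 50.122.152.94:
  50.0.0.0/8 (50.0.0.0 - 50.255.255.255)
  50.64.0.0/10 (50.64.0.0 - 50.127.255.255)
Total matching entries: 2.

2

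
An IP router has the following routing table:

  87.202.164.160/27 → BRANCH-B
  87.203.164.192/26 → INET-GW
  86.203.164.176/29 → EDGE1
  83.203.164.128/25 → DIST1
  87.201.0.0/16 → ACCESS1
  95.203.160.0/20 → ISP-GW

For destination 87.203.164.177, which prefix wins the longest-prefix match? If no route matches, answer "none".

none

87.203.164.177 is outside every listed prefix and there is no default route.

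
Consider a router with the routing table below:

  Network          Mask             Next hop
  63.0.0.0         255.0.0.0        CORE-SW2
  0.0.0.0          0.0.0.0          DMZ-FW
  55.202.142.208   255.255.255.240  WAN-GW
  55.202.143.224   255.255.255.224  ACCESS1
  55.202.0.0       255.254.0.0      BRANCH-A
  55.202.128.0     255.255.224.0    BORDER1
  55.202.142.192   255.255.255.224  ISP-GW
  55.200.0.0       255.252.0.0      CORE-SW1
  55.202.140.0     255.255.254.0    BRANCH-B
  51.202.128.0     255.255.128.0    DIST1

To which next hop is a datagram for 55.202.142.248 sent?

Routes whose prefix contains 55.202.142.248:
  0.0.0.0/0 (default, matches everything) -> DMZ-FW
  55.200.0.0/14 (55.200.0.0 - 55.203.255.255) -> CORE-SW1
  55.202.0.0/15 (55.202.0.0 - 55.203.255.255) -> BRANCH-A
  55.202.128.0/19 (55.202.128.0 - 55.202.159.255) -> BORDER1
More-specific entries that do NOT match:
  55.202.142.208/28 (55.202.142.208 - 55.202.142.223) does not contain 55.202.142.248
  55.202.143.224/27 (55.202.143.224 - 55.202.143.255) does not contain 55.202.142.248
  55.202.142.192/27 (55.202.142.192 - 55.202.142.223) does not contain 55.202.142.248
  55.202.140.0/23 (55.202.140.0 - 55.202.141.255) does not contain 55.202.142.248
Longest matching prefix is /19 -> next hop BORDER1.

BORDER1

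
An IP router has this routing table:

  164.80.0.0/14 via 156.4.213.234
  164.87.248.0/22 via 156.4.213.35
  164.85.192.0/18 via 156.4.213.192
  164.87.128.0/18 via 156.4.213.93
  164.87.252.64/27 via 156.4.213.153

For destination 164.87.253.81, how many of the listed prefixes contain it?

No listed prefix contains 164.87.253.81.
Total matching entries: 0.

0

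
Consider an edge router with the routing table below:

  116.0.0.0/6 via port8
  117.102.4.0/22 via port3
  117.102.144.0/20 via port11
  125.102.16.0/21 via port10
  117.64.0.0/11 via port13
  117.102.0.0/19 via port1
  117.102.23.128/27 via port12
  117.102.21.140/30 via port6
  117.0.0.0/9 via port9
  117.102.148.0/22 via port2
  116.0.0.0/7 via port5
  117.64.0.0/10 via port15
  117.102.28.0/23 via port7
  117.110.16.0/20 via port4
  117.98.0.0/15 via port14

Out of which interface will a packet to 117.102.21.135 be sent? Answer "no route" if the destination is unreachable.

Routes whose prefix contains 117.102.21.135:
  116.0.0.0/6 (116.0.0.0 - 119.255.255.255) -> port8
  116.0.0.0/7 (116.0.0.0 - 117.255.255.255) -> port5
  117.0.0.0/9 (117.0.0.0 - 117.127.255.255) -> port9
  117.64.0.0/10 (117.64.0.0 - 117.127.255.255) -> port15
  117.102.0.0/19 (117.102.0.0 - 117.102.31.255) -> port1
More-specific entries that do NOT match:
  117.102.21.140/30 (117.102.21.140 - 117.102.21.143) does not contain 117.102.21.135
  117.102.23.128/27 (117.102.23.128 - 117.102.23.159) does not contain 117.102.21.135
  117.102.28.0/23 (117.102.28.0 - 117.102.29.255) does not contain 117.102.21.135
  117.102.4.0/22 (117.102.4.0 - 117.102.7.255) does not contain 117.102.21.135
  117.102.148.0/22 (117.102.148.0 - 117.102.151.255) does not contain 117.102.21.135
  125.102.16.0/21 (125.102.16.0 - 125.102.23.255) does not contain 117.102.21.135
  117.102.144.0/20 (117.102.144.0 - 117.102.159.255) does not contain 117.102.21.135
  117.110.16.0/20 (117.110.16.0 - 117.110.31.255) does not contain 117.102.21.135
Longest matching prefix is /19 -> interface port1.

port1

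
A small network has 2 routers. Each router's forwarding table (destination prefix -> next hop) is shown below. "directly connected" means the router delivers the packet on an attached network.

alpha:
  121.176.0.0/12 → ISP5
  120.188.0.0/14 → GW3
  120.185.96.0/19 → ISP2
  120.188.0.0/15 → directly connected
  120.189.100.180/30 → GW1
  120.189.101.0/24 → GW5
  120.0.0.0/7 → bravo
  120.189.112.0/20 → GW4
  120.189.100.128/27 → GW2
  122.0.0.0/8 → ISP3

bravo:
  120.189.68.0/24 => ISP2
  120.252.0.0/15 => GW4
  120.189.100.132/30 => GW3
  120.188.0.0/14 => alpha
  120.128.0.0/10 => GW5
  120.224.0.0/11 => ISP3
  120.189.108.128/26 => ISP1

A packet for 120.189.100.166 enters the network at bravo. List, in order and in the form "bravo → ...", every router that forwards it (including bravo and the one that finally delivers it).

At bravo: longest match for 120.189.100.166 is 120.188.0.0/14 -> alpha
At alpha: longest match for 120.189.100.166 is 120.188.0.0/15 -> directly connected

bravo → alpha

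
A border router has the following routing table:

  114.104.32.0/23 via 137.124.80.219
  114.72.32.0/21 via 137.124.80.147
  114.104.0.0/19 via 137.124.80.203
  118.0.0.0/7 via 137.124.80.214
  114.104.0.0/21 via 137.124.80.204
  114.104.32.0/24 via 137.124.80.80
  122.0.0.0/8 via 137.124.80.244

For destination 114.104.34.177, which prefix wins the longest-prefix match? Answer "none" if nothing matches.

none

114.104.34.177 is outside every listed prefix and there is no default route.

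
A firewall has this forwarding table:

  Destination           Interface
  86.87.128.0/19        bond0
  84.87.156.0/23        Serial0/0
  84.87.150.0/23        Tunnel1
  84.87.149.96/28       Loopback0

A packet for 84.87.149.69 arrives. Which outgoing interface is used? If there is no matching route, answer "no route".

No entry's prefix contains 84.87.149.69; there is no default route.

no route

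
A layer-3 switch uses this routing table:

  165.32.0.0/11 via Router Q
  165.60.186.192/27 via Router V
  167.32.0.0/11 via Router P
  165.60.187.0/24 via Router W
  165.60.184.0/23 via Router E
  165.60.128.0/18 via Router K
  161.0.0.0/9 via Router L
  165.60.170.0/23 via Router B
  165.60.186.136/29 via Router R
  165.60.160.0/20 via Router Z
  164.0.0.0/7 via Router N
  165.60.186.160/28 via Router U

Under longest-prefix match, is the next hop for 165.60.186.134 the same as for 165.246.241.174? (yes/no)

no

165.60.186.134: longest match 165.60.128.0/18 -> Router K
165.246.241.174: longest match 164.0.0.0/7 -> Router N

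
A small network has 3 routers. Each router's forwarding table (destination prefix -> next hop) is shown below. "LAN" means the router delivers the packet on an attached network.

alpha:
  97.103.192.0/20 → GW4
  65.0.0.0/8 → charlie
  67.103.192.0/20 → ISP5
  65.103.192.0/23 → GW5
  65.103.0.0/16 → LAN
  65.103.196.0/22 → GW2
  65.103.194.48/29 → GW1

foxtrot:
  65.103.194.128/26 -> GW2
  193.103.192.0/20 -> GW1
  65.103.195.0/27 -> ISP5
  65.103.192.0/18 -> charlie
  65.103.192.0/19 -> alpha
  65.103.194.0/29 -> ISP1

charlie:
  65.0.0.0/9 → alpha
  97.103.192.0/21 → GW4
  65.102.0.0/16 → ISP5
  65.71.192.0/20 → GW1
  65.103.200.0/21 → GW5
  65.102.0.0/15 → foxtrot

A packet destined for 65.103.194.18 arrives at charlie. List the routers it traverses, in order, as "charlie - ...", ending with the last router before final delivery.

charlie - foxtrot - alpha

At charlie: longest match for 65.103.194.18 is 65.102.0.0/15 -> foxtrot
At foxtrot: longest match for 65.103.194.18 is 65.103.192.0/19 -> alpha
At alpha: longest match for 65.103.194.18 is 65.103.0.0/16 -> LAN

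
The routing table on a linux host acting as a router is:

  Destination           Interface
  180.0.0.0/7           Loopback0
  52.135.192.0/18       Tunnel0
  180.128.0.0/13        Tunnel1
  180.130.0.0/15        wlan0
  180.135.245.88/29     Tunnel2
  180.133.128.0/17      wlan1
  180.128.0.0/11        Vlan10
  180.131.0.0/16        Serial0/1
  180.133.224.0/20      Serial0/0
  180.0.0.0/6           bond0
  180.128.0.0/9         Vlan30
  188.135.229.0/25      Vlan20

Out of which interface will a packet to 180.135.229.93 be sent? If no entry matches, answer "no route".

Routes whose prefix contains 180.135.229.93:
  180.0.0.0/6 (180.0.0.0 - 183.255.255.255) -> bond0
  180.0.0.0/7 (180.0.0.0 - 181.255.255.255) -> Loopback0
  180.128.0.0/9 (180.128.0.0 - 180.255.255.255) -> Vlan30
  180.128.0.0/11 (180.128.0.0 - 180.159.255.255) -> Vlan10
  180.128.0.0/13 (180.128.0.0 - 180.135.255.255) -> Tunnel1
More-specific entries that do NOT match:
  180.135.245.88/29 (180.135.245.88 - 180.135.245.95) does not contain 180.135.229.93
  188.135.229.0/25 (188.135.229.0 - 188.135.229.127) does not contain 180.135.229.93
  180.133.224.0/20 (180.133.224.0 - 180.133.239.255) does not contain 180.135.229.93
  52.135.192.0/18 (52.135.192.0 - 52.135.255.255) does not contain 180.135.229.93
  180.133.128.0/17 (180.133.128.0 - 180.133.255.255) does not contain 180.135.229.93
  180.131.0.0/16 (180.131.0.0 - 180.131.255.255) does not contain 180.135.229.93
  180.130.0.0/15 (180.130.0.0 - 180.131.255.255) does not contain 180.135.229.93
Longest matching prefix is /13 -> interface Tunnel1.

Tunnel1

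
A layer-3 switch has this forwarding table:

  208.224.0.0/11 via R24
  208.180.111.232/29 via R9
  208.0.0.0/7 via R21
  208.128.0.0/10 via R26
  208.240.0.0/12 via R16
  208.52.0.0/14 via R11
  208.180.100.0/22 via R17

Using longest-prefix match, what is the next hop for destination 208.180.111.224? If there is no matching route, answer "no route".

Routes whose prefix contains 208.180.111.224:
  208.0.0.0/7 (208.0.0.0 - 209.255.255.255) -> R21
  208.128.0.0/10 (208.128.0.0 - 208.191.255.255) -> R26
More-specific entries that do NOT match:
  208.180.111.232/29 (208.180.111.232 - 208.180.111.239) does not contain 208.180.111.224
  208.180.100.0/22 (208.180.100.0 - 208.180.103.255) does not contain 208.180.111.224
  208.52.0.0/14 (208.52.0.0 - 208.55.255.255) does not contain 208.180.111.224
  208.240.0.0/12 (208.240.0.0 - 208.255.255.255) does not contain 208.180.111.224
  208.224.0.0/11 (208.224.0.0 - 208.255.255.255) does not contain 208.180.111.224
Longest matching prefix is /10 -> next hop R26.

R26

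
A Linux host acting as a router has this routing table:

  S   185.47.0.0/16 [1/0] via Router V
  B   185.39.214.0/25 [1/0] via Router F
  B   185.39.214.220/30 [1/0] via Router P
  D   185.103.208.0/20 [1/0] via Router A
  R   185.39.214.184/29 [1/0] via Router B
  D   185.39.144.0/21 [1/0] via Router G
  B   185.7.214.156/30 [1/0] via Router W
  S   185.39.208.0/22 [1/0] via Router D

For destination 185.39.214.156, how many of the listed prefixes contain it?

0

No listed prefix contains 185.39.214.156.
Total matching entries: 0.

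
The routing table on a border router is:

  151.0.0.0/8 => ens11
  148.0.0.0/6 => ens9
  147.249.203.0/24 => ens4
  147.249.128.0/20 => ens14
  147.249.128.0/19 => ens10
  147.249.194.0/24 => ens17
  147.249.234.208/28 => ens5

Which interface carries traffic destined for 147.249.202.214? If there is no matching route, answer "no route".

no route

No entry's prefix contains 147.249.202.214; there is no default route.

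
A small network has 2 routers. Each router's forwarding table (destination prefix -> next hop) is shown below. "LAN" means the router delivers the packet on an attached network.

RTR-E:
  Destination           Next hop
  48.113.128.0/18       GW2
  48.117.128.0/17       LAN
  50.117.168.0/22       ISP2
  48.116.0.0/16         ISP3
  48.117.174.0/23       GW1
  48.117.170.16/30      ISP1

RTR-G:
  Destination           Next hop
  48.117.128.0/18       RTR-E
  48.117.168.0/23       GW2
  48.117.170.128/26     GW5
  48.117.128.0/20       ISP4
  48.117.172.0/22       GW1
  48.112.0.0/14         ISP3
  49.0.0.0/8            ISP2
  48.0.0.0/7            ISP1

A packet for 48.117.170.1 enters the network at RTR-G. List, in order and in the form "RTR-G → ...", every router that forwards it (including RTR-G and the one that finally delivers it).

RTR-G → RTR-E

At RTR-G: longest match for 48.117.170.1 is 48.117.128.0/18 -> RTR-E
At RTR-E: longest match for 48.117.170.1 is 48.117.128.0/17 -> LAN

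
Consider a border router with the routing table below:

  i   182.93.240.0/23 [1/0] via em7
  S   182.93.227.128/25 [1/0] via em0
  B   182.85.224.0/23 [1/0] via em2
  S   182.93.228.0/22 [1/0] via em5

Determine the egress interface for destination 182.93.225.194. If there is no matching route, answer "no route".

No entry's prefix contains 182.93.225.194; there is no default route.

no route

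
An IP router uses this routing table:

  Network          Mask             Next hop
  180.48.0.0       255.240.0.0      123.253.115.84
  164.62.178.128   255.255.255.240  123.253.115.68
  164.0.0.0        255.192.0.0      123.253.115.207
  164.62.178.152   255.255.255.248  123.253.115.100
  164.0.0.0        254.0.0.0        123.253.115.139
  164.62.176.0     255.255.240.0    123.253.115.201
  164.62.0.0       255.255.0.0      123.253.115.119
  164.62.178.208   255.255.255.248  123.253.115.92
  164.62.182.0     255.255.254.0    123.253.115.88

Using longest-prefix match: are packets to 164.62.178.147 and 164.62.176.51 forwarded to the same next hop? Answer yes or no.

yes

164.62.178.147: longest match 164.62.176.0/20 -> 123.253.115.201
164.62.176.51: longest match 164.62.176.0/20 -> 123.253.115.201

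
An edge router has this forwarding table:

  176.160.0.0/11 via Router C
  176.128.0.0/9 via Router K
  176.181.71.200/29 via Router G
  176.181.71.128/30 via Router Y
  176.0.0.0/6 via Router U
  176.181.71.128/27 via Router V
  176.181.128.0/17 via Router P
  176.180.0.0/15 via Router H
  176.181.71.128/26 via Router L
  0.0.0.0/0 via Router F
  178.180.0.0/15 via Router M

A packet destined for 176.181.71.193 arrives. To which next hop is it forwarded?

Routes whose prefix contains 176.181.71.193:
  0.0.0.0/0 (default, matches everything) -> Router F
  176.0.0.0/6 (176.0.0.0 - 179.255.255.255) -> Router U
  176.128.0.0/9 (176.128.0.0 - 176.255.255.255) -> Router K
  176.160.0.0/11 (176.160.0.0 - 176.191.255.255) -> Router C
  176.180.0.0/15 (176.180.0.0 - 176.181.255.255) -> Router H
More-specific entries that do NOT match:
  176.181.71.128/30 (176.181.71.128 - 176.181.71.131) does not contain 176.181.71.193
  176.181.71.200/29 (176.181.71.200 - 176.181.71.207) does not contain 176.181.71.193
  176.181.71.128/27 (176.181.71.128 - 176.181.71.159) does not contain 176.181.71.193
  176.181.71.128/26 (176.181.71.128 - 176.181.71.191) does not contain 176.181.71.193
  176.181.128.0/17 (176.181.128.0 - 176.181.255.255) does not contain 176.181.71.193
Longest matching prefix is /15 -> next hop Router H.

Router H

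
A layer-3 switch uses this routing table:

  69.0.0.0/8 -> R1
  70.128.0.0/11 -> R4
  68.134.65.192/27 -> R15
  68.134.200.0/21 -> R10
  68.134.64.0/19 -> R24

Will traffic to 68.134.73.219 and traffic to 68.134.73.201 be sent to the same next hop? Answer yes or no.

68.134.73.219: longest match 68.134.64.0/19 -> R24
68.134.73.201: longest match 68.134.64.0/19 -> R24

yes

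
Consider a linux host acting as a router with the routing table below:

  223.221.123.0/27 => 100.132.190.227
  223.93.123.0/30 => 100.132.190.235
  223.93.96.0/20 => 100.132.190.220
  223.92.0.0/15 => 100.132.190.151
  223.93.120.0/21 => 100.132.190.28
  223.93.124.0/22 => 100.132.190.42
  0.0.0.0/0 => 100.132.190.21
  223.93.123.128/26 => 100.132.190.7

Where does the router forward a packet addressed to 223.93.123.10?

Routes whose prefix contains 223.93.123.10:
  0.0.0.0/0 (default, matches everything) -> 100.132.190.21
  223.92.0.0/15 (223.92.0.0 - 223.93.255.255) -> 100.132.190.151
  223.93.120.0/21 (223.93.120.0 - 223.93.127.255) -> 100.132.190.28
More-specific entries that do NOT match:
  223.93.123.0/30 (223.93.123.0 - 223.93.123.3) does not contain 223.93.123.10
  223.221.123.0/27 (223.221.123.0 - 223.221.123.31) does not contain 223.93.123.10
  223.93.123.128/26 (223.93.123.128 - 223.93.123.191) does not contain 223.93.123.10
  223.93.124.0/22 (223.93.124.0 - 223.93.127.255) does not contain 223.93.123.10
Longest matching prefix is /21 -> next hop 100.132.190.28.

100.132.190.28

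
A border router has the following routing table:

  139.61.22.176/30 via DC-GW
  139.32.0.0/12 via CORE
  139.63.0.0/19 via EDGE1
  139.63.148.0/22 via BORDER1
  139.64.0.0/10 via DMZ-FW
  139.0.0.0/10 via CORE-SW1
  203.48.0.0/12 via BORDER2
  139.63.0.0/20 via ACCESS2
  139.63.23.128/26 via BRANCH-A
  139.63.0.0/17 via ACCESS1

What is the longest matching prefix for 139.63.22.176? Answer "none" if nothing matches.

139.63.0.0/19

Entries matching 139.63.22.176:
  139.0.0.0/10 (139.0.0.0 - 139.63.255.255)
  139.63.0.0/17 (139.63.0.0 - 139.63.127.255)
  139.63.0.0/19 (139.63.0.0 - 139.63.31.255)
Most specific is 139.63.0.0/19.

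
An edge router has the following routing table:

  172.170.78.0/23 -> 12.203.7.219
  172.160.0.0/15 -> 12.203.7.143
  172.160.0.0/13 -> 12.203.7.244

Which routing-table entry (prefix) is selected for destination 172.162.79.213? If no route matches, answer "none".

172.160.0.0/13

Entries matching 172.162.79.213:
  172.160.0.0/13 (172.160.0.0 - 172.167.255.255)
Most specific is 172.160.0.0/13.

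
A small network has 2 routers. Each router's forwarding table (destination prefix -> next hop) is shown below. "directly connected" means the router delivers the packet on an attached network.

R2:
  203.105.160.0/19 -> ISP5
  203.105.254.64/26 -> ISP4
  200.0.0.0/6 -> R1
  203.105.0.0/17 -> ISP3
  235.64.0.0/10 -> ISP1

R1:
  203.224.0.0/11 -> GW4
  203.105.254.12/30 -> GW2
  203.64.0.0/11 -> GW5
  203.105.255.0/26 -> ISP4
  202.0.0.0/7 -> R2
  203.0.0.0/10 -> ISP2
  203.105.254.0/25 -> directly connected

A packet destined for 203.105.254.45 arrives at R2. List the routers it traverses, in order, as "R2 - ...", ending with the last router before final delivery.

At R2: longest match for 203.105.254.45 is 200.0.0.0/6 -> R1
At R1: longest match for 203.105.254.45 is 203.105.254.0/25 -> directly connected

R2 - R1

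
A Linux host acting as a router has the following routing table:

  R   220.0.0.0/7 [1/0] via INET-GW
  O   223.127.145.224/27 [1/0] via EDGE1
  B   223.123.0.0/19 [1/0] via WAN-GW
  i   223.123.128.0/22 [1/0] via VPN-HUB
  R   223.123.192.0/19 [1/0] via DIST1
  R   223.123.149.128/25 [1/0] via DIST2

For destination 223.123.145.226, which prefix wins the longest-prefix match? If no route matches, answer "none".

none

223.123.145.226 is outside every listed prefix and there is no default route.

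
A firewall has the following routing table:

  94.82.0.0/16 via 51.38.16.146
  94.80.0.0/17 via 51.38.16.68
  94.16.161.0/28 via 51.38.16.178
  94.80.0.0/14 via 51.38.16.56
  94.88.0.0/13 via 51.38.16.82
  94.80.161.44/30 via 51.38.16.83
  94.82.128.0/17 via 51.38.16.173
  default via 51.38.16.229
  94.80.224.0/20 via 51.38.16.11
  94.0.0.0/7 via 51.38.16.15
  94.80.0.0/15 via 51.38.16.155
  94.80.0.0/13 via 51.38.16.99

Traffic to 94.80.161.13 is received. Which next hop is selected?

51.38.16.155

Routes whose prefix contains 94.80.161.13:
  0.0.0.0/0 (default, matches everything) -> 51.38.16.229
  94.0.0.0/7 (94.0.0.0 - 95.255.255.255) -> 51.38.16.15
  94.80.0.0/13 (94.80.0.0 - 94.87.255.255) -> 51.38.16.99
  94.80.0.0/14 (94.80.0.0 - 94.83.255.255) -> 51.38.16.56
  94.80.0.0/15 (94.80.0.0 - 94.81.255.255) -> 51.38.16.155
More-specific entries that do NOT match:
  94.80.161.44/30 (94.80.161.44 - 94.80.161.47) does not contain 94.80.161.13
  94.16.161.0/28 (94.16.161.0 - 94.16.161.15) does not contain 94.80.161.13
  94.80.224.0/20 (94.80.224.0 - 94.80.239.255) does not contain 94.80.161.13
  94.80.0.0/17 (94.80.0.0 - 94.80.127.255) does not contain 94.80.161.13
  94.82.128.0/17 (94.82.128.0 - 94.82.255.255) does not contain 94.80.161.13
  94.82.0.0/16 (94.82.0.0 - 94.82.255.255) does not contain 94.80.161.13
Longest matching prefix is /15 -> next hop 51.38.16.155.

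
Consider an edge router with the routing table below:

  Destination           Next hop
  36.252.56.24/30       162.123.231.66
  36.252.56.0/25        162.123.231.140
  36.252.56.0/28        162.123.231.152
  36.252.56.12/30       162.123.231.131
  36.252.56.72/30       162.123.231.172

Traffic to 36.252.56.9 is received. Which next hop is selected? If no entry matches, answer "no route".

162.123.231.152

Routes whose prefix contains 36.252.56.9:
  36.252.56.0/25 (36.252.56.0 - 36.252.56.127) -> 162.123.231.140
  36.252.56.0/28 (36.252.56.0 - 36.252.56.15) -> 162.123.231.152
More-specific entries that do NOT match:
  36.252.56.24/30 (36.252.56.24 - 36.252.56.27) does not contain 36.252.56.9
  36.252.56.12/30 (36.252.56.12 - 36.252.56.15) does not contain 36.252.56.9
  36.252.56.72/30 (36.252.56.72 - 36.252.56.75) does not contain 36.252.56.9
Longest matching prefix is /28 -> next hop 162.123.231.152.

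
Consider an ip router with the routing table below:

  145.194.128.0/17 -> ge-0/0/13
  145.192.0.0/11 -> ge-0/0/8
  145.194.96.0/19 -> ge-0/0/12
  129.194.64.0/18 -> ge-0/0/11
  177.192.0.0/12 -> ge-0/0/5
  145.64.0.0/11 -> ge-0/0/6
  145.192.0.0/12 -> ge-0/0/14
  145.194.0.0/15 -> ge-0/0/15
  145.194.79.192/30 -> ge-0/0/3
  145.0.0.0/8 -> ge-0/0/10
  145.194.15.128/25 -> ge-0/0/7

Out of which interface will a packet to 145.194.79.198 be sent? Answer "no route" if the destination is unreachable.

Routes whose prefix contains 145.194.79.198:
  145.0.0.0/8 (145.0.0.0 - 145.255.255.255) -> ge-0/0/10
  145.192.0.0/11 (145.192.0.0 - 145.223.255.255) -> ge-0/0/8
  145.192.0.0/12 (145.192.0.0 - 145.207.255.255) -> ge-0/0/14
  145.194.0.0/15 (145.194.0.0 - 145.195.255.255) -> ge-0/0/15
More-specific entries that do NOT match:
  145.194.79.192/30 (145.194.79.192 - 145.194.79.195) does not contain 145.194.79.198
  145.194.15.128/25 (145.194.15.128 - 145.194.15.255) does not contain 145.194.79.198
  145.194.96.0/19 (145.194.96.0 - 145.194.127.255) does not contain 145.194.79.198
  129.194.64.0/18 (129.194.64.0 - 129.194.127.255) does not contain 145.194.79.198
  145.194.128.0/17 (145.194.128.0 - 145.194.255.255) does not contain 145.194.79.198
Longest matching prefix is /15 -> interface ge-0/0/15.

ge-0/0/15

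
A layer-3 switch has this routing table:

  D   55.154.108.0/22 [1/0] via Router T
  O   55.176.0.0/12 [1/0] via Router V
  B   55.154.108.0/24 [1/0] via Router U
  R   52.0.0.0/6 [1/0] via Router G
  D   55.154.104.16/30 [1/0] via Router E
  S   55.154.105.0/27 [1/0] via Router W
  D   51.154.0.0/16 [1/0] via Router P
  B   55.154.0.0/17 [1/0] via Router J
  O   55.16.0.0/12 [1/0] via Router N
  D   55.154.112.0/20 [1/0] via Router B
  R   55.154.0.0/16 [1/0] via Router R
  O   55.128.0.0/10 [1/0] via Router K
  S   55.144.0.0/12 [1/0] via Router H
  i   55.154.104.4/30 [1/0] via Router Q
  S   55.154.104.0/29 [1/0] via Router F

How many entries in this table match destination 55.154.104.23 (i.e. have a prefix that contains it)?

5

Prefixes containing 55.154.104.23:
  52.0.0.0/6 (52.0.0.0 - 55.255.255.255)
  55.128.0.0/10 (55.128.0.0 - 55.191.255.255)
  55.144.0.0/12 (55.144.0.0 - 55.159.255.255)
  55.154.0.0/16 (55.154.0.0 - 55.154.255.255)
  55.154.0.0/17 (55.154.0.0 - 55.154.127.255)
Total matching entries: 5.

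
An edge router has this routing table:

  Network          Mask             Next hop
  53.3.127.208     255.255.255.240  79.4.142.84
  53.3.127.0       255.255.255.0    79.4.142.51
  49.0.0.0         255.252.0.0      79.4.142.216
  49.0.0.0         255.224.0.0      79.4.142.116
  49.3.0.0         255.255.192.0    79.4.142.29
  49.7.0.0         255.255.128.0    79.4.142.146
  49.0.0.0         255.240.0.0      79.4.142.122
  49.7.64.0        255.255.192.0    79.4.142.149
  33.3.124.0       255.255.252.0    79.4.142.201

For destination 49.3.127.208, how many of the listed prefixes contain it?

3

Prefixes containing 49.3.127.208:
  49.0.0.0/11 (49.0.0.0 - 49.31.255.255)
  49.0.0.0/12 (49.0.0.0 - 49.15.255.255)
  49.0.0.0/14 (49.0.0.0 - 49.3.255.255)
Total matching entries: 3.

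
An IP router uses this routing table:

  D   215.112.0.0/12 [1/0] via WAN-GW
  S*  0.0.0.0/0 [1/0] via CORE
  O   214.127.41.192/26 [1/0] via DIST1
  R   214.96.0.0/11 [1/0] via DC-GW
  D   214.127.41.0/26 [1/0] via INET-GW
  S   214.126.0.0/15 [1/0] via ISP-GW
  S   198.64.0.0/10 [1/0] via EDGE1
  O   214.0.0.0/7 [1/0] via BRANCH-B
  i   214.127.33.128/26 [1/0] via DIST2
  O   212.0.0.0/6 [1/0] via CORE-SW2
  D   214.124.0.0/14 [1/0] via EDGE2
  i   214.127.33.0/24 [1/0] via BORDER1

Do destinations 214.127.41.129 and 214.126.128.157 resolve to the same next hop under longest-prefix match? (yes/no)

214.127.41.129: longest match 214.126.0.0/15 -> ISP-GW
214.126.128.157: longest match 214.126.0.0/15 -> ISP-GW

yes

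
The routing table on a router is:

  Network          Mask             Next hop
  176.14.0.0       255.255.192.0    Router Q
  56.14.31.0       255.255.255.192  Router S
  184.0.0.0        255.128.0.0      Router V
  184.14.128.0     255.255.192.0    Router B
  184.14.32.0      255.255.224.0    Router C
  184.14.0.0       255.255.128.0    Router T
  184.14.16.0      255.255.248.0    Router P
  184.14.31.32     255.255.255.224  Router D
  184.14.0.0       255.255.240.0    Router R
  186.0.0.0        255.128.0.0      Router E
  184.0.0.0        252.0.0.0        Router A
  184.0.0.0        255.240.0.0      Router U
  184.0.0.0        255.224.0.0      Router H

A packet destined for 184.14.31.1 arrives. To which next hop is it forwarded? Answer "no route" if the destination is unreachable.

Routes whose prefix contains 184.14.31.1:
  184.0.0.0/6 (184.0.0.0 - 187.255.255.255) -> Router A
  184.0.0.0/9 (184.0.0.0 - 184.127.255.255) -> Router V
  184.0.0.0/11 (184.0.0.0 - 184.31.255.255) -> Router H
  184.0.0.0/12 (184.0.0.0 - 184.15.255.255) -> Router U
  184.14.0.0/17 (184.14.0.0 - 184.14.127.255) -> Router T
More-specific entries that do NOT match:
  184.14.31.32/27 (184.14.31.32 - 184.14.31.63) does not contain 184.14.31.1
  56.14.31.0/26 (56.14.31.0 - 56.14.31.63) does not contain 184.14.31.1
  184.14.16.0/21 (184.14.16.0 - 184.14.23.255) does not contain 184.14.31.1
  184.14.0.0/20 (184.14.0.0 - 184.14.15.255) does not contain 184.14.31.1
  184.14.32.0/19 (184.14.32.0 - 184.14.63.255) does not contain 184.14.31.1
  176.14.0.0/18 (176.14.0.0 - 176.14.63.255) does not contain 184.14.31.1
  184.14.128.0/18 (184.14.128.0 - 184.14.191.255) does not contain 184.14.31.1
Longest matching prefix is /17 -> next hop Router T.

Router T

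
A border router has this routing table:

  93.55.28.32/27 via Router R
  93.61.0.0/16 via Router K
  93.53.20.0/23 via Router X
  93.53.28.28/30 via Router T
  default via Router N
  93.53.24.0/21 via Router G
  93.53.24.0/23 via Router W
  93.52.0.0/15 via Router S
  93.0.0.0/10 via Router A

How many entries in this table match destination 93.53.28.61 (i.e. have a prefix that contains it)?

Prefixes containing 93.53.28.61:
  0.0.0.0/0 (default, matches everything)
  93.0.0.0/10 (93.0.0.0 - 93.63.255.255)
  93.52.0.0/15 (93.52.0.0 - 93.53.255.255)
  93.53.24.0/21 (93.53.24.0 - 93.53.31.255)
Total matching entries: 4.

4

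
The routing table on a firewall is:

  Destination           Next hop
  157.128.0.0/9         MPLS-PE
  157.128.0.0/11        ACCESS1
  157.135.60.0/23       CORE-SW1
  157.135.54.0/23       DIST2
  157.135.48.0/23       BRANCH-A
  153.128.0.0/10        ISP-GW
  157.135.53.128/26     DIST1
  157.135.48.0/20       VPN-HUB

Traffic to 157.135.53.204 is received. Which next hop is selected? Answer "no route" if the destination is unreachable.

VPN-HUB

Routes whose prefix contains 157.135.53.204:
  157.128.0.0/9 (157.128.0.0 - 157.255.255.255) -> MPLS-PE
  157.128.0.0/11 (157.128.0.0 - 157.159.255.255) -> ACCESS1
  157.135.48.0/20 (157.135.48.0 - 157.135.63.255) -> VPN-HUB
More-specific entries that do NOT match:
  157.135.53.128/26 (157.135.53.128 - 157.135.53.191) does not contain 157.135.53.204
  157.135.60.0/23 (157.135.60.0 - 157.135.61.255) does not contain 157.135.53.204
  157.135.54.0/23 (157.135.54.0 - 157.135.55.255) does not contain 157.135.53.204
  157.135.48.0/23 (157.135.48.0 - 157.135.49.255) does not contain 157.135.53.204
Longest matching prefix is /20 -> next hop VPN-HUB.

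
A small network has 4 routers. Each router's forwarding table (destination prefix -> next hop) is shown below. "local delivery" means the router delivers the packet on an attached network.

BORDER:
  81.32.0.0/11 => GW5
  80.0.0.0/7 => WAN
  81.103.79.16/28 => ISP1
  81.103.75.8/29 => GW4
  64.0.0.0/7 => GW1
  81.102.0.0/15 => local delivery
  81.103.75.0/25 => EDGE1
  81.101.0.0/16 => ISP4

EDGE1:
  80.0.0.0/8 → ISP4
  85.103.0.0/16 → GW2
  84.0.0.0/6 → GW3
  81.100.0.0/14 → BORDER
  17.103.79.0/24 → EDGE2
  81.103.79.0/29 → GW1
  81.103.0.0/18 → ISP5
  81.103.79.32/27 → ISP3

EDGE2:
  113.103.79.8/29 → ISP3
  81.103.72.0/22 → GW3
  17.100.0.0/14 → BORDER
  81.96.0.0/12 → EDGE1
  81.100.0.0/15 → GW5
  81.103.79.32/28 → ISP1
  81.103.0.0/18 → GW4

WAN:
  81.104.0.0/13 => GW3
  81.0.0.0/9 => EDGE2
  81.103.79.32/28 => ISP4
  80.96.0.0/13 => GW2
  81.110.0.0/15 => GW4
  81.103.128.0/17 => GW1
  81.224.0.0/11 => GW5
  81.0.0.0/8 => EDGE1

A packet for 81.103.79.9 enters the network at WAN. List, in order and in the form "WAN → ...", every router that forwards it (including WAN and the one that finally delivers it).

WAN → EDGE2 → EDGE1 → BORDER

At WAN: longest match for 81.103.79.9 is 81.0.0.0/9 -> EDGE2
At EDGE2: longest match for 81.103.79.9 is 81.96.0.0/12 -> EDGE1
At EDGE1: longest match for 81.103.79.9 is 81.100.0.0/14 -> BORDER
At BORDER: longest match for 81.103.79.9 is 81.102.0.0/15 -> local delivery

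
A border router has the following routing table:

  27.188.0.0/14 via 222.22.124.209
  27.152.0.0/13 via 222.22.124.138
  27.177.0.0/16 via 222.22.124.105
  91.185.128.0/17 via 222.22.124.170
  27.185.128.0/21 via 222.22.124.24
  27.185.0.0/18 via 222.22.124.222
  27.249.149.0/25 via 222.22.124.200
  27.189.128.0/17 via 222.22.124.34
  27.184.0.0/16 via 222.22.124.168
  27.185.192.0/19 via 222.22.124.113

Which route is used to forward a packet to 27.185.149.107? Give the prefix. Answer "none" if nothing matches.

27.185.149.107 is outside every listed prefix and there is no default route.

none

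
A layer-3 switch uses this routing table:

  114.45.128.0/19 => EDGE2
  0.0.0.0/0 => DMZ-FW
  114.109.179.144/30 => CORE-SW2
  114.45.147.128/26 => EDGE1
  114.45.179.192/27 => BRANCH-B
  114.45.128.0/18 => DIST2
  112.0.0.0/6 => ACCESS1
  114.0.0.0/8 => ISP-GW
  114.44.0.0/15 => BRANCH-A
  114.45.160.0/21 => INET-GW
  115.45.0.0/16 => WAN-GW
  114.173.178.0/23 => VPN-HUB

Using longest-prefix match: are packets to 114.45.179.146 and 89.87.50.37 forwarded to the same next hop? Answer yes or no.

114.45.179.146: longest match 114.45.128.0/18 -> DIST2
89.87.50.37: longest match 0.0.0.0/0 -> DMZ-FW

no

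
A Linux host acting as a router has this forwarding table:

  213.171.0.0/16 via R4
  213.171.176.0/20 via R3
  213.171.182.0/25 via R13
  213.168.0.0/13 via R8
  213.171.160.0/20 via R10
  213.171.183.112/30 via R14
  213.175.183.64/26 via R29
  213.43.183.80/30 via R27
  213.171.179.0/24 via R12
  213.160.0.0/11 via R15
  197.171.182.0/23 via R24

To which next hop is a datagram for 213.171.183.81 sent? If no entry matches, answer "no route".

R3

Routes whose prefix contains 213.171.183.81:
  213.160.0.0/11 (213.160.0.0 - 213.191.255.255) -> R15
  213.168.0.0/13 (213.168.0.0 - 213.175.255.255) -> R8
  213.171.0.0/16 (213.171.0.0 - 213.171.255.255) -> R4
  213.171.176.0/20 (213.171.176.0 - 213.171.191.255) -> R3
More-specific entries that do NOT match:
  213.171.183.112/30 (213.171.183.112 - 213.171.183.115) does not contain 213.171.183.81
  213.43.183.80/30 (213.43.183.80 - 213.43.183.83) does not contain 213.171.183.81
  213.175.183.64/26 (213.175.183.64 - 213.175.183.127) does not contain 213.171.183.81
  213.171.182.0/25 (213.171.182.0 - 213.171.182.127) does not contain 213.171.183.81
  213.171.179.0/24 (213.171.179.0 - 213.171.179.255) does not contain 213.171.183.81
  197.171.182.0/23 (197.171.182.0 - 197.171.183.255) does not contain 213.171.183.81
Longest matching prefix is /20 -> next hop R3.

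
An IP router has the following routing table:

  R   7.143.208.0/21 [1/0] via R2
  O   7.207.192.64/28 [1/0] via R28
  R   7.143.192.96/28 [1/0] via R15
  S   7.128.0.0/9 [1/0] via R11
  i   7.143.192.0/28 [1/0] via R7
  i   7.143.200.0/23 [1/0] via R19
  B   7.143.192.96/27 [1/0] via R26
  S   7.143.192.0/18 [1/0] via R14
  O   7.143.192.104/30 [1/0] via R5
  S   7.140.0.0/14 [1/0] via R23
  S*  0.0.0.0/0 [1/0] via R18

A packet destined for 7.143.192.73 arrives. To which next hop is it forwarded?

Routes whose prefix contains 7.143.192.73:
  0.0.0.0/0 (default, matches everything) -> R18
  7.128.0.0/9 (7.128.0.0 - 7.255.255.255) -> R11
  7.140.0.0/14 (7.140.0.0 - 7.143.255.255) -> R23
  7.143.192.0/18 (7.143.192.0 - 7.143.255.255) -> R14
More-specific entries that do NOT match:
  7.143.192.104/30 (7.143.192.104 - 7.143.192.107) does not contain 7.143.192.73
  7.207.192.64/28 (7.207.192.64 - 7.207.192.79) does not contain 7.143.192.73
  7.143.192.96/28 (7.143.192.96 - 7.143.192.111) does not contain 7.143.192.73
  7.143.192.0/28 (7.143.192.0 - 7.143.192.15) does not contain 7.143.192.73
  7.143.192.96/27 (7.143.192.96 - 7.143.192.127) does not contain 7.143.192.73
  7.143.200.0/23 (7.143.200.0 - 7.143.201.255) does not contain 7.143.192.73
  7.143.208.0/21 (7.143.208.0 - 7.143.215.255) does not contain 7.143.192.73
Longest matching prefix is /18 -> next hop R14.

R14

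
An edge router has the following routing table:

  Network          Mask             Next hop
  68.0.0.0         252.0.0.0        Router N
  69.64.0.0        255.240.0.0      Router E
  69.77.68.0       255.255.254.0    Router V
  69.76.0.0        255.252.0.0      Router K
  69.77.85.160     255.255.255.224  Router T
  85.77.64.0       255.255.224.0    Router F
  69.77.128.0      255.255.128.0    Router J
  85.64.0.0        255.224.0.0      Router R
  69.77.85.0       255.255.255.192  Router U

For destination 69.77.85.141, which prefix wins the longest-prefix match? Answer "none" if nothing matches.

Entries matching 69.77.85.141:
  68.0.0.0/6 (68.0.0.0 - 71.255.255.255)
  69.64.0.0/12 (69.64.0.0 - 69.79.255.255)
  69.76.0.0/14 (69.76.0.0 - 69.79.255.255)
Most specific is 69.76.0.0/14.

69.76.0.0/14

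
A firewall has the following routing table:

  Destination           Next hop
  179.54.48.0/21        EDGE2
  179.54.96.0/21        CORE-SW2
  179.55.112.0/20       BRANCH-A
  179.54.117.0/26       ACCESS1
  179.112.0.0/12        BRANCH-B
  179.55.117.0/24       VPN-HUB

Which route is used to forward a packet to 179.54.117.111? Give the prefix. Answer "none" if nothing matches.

179.54.117.111 is outside every listed prefix and there is no default route.

none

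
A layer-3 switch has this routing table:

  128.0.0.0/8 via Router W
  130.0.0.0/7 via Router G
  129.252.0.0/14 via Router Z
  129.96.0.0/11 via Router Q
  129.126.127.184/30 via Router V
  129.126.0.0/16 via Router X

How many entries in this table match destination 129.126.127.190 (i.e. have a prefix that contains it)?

2

Prefixes containing 129.126.127.190:
  129.96.0.0/11 (129.96.0.0 - 129.127.255.255)
  129.126.0.0/16 (129.126.0.0 - 129.126.255.255)
Total matching entries: 2.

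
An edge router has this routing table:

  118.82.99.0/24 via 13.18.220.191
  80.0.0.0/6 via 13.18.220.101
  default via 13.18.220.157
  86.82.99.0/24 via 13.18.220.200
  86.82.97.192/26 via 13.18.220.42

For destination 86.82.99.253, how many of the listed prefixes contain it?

Prefixes containing 86.82.99.253:
  0.0.0.0/0 (default, matches everything)
  86.82.99.0/24 (86.82.99.0 - 86.82.99.255)
Total matching entries: 2.

2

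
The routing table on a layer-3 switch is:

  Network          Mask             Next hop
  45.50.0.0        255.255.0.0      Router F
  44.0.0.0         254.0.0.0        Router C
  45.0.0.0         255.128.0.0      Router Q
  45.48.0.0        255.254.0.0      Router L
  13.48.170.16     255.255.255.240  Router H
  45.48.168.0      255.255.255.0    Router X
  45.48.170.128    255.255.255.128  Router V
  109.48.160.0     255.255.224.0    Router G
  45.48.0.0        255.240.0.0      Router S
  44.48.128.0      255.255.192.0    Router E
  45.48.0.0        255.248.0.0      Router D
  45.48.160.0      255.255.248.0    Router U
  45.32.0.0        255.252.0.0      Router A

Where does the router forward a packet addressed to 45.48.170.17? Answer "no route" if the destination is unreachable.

Router L

Routes whose prefix contains 45.48.170.17:
  44.0.0.0/7 (44.0.0.0 - 45.255.255.255) -> Router C
  45.0.0.0/9 (45.0.0.0 - 45.127.255.255) -> Router Q
  45.48.0.0/12 (45.48.0.0 - 45.63.255.255) -> Router S
  45.48.0.0/13 (45.48.0.0 - 45.55.255.255) -> Router D
  45.48.0.0/15 (45.48.0.0 - 45.49.255.255) -> Router L
More-specific entries that do NOT match:
  13.48.170.16/28 (13.48.170.16 - 13.48.170.31) does not contain 45.48.170.17
  45.48.170.128/25 (45.48.170.128 - 45.48.170.255) does not contain 45.48.170.17
  45.48.168.0/24 (45.48.168.0 - 45.48.168.255) does not contain 45.48.170.17
  45.48.160.0/21 (45.48.160.0 - 45.48.167.255) does not contain 45.48.170.17
  109.48.160.0/19 (109.48.160.0 - 109.48.191.255) does not contain 45.48.170.17
  44.48.128.0/18 (44.48.128.0 - 44.48.191.255) does not contain 45.48.170.17
  45.50.0.0/16 (45.50.0.0 - 45.50.255.255) does not contain 45.48.170.17
Longest matching prefix is /15 -> next hop Router L.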